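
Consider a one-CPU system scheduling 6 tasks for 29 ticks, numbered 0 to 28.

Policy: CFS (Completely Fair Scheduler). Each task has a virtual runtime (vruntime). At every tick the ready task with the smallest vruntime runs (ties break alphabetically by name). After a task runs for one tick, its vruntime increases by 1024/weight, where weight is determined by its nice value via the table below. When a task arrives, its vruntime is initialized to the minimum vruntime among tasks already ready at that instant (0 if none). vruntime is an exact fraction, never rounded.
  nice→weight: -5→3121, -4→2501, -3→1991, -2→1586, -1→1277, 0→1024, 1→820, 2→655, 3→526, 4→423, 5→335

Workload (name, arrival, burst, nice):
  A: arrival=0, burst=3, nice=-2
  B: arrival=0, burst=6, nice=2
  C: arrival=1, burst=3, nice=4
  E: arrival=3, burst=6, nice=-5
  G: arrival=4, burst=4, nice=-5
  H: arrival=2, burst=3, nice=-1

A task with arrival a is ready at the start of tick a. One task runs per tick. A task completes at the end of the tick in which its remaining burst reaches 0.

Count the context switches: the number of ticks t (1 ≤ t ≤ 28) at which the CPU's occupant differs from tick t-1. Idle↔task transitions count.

context switches = 23

t=0: vr[A=0 B=0] → run A
t=1: vr[A=512/793 B=0 C=0] → run B
t=2: vr[A=512/793 B=1024/655 C=0 H=0] → run C
t=3: vr[A=512/793 B=1024/655 C=1024/423 E=0 H=0] → run E
t=4: vr[A=512/793 B=1024/655 C=1024/423 E=1024/3121 G=0 H=0] → run G
t=5: vr[A=512/793 B=1024/655 C=1024/423 E=1024/3121 G=1024/3121 H=0] → run H
t=6: vr[A=512/793 B=1024/655 C=1024/423 E=1024/3121 G=1024/3121 H=1024/1277] → run E
t=7: vr[A=512/793 B=1024/655 C=1024/423 E=2048/3121 G=1024/3121 H=1024/1277] → run G
t=8: vr[A=512/793 B=1024/655 C=1024/423 E=2048/3121 G=2048/3121 H=1024/1277] → run A
t=9: vr[A=1024/793 B=1024/655 C=1024/423 E=2048/3121 G=2048/3121 H=1024/1277] → run E
t=10: vr[A=1024/793 B=1024/655 C=1024/423 E=3072/3121 G=2048/3121 H=1024/1277] → run G
t=11: vr[A=1024/793 B=1024/655 C=1024/423 E=3072/3121 G=3072/3121 H=1024/1277] → run H
t=12: vr[A=1024/793 B=1024/655 C=1024/423 E=3072/3121 G=3072/3121 H=2048/1277] → run E
t=13: vr[A=1024/793 B=1024/655 C=1024/423 E=4096/3121 G=3072/3121 H=2048/1277] → run G
t=14: vr[A=1024/793 B=1024/655 C=1024/423 E=4096/3121 H=2048/1277] → run A
t=15: vr[B=1024/655 C=1024/423 E=4096/3121 H=2048/1277] → run E
t=16: vr[B=1024/655 C=1024/423 E=5120/3121 H=2048/1277] → run B
t=17: vr[B=2048/655 C=1024/423 E=5120/3121 H=2048/1277] → run H
t=18: vr[B=2048/655 C=1024/423 E=5120/3121] → run E
t=19: vr[B=2048/655 C=1024/423] → run C
t=20: vr[B=2048/655 C=2048/423] → run B
t=21: vr[B=3072/655 C=2048/423] → run B
t=22: vr[B=4096/655 C=2048/423] → run C
t=23: vr[B=4096/655] → run B
t=24: vr[B=1024/131] → run B
t=25: (idle)
t=26: (idle)
t=27: (idle)
t=28: (idle)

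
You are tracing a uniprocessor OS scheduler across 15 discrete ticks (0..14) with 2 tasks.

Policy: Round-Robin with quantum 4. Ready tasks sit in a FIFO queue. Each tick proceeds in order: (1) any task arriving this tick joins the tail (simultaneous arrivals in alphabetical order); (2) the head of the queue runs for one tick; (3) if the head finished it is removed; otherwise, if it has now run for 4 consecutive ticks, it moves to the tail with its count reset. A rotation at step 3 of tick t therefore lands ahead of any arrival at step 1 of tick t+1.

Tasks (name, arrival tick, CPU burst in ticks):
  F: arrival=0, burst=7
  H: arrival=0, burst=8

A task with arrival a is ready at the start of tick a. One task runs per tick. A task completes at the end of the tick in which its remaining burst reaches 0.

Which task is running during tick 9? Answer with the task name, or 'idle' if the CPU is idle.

t=0: queue=[F,H] q_used=0 → run F
t=1: queue=[F,H] q_used=1 → run F
t=2: queue=[F,H] q_used=2 → run F
t=3: queue=[F,H] q_used=3 → run F
t=4: queue=[H,F] q_used=0 → run H
t=5: queue=[H,F] q_used=1 → run H
t=6: queue=[H,F] q_used=2 → run H
t=7: queue=[H,F] q_used=3 → run H
t=8: queue=[F,H] q_used=0 → run F
t=9: queue=[F,H] q_used=1 → run F
t=10: queue=[F,H] q_used=2 → run F
t=11: queue=[H] q_used=0 → run H
t=12: queue=[H] q_used=1 → run H
t=13: queue=[H] q_used=2 → run H
t=14: queue=[H] q_used=3 → run H

running at tick 9 = F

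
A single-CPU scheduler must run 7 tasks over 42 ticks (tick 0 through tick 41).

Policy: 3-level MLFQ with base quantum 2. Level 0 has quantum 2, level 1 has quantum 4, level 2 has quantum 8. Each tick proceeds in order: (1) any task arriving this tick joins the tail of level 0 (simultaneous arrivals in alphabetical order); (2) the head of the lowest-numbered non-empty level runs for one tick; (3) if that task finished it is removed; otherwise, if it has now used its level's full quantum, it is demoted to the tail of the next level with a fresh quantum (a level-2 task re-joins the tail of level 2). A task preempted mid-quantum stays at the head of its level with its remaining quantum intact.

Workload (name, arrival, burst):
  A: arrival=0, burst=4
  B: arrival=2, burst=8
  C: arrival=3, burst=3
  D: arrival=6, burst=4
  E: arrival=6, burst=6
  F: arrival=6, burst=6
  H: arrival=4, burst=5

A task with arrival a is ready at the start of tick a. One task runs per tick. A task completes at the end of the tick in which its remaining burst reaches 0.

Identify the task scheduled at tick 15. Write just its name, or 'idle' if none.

t=0: L0/L1/L2 = A/-/- → run A
t=1: L0/L1/L2 = A/-/- → run A
t=2: L0/L1/L2 = B/A/- → run B
t=3: L0/L1/L2 = BC/A/- → run B
t=4: L0/L1/L2 = CH/AB/- → run C
t=5: L0/L1/L2 = CH/AB/- → run C
t=6: L0/L1/L2 = HDEF/ABC/- → run H
t=7: L0/L1/L2 = HDEF/ABC/- → run H
t=8: L0/L1/L2 = DEF/ABCH/- → run D
t=9: L0/L1/L2 = DEF/ABCH/- → run D
t=10: L0/L1/L2 = EF/ABCHD/- → run E
t=11: L0/L1/L2 = EF/ABCHD/- → run E
t=12: L0/L1/L2 = F/ABCHDE/- → run F
t=13: L0/L1/L2 = F/ABCHDE/- → run F
t=14: L0/L1/L2 = -/ABCHDEF/- → run A
t=15: L0/L1/L2 = -/ABCHDEF/- → run A
t=16: L0/L1/L2 = -/BCHDEF/- → run B
t=17: L0/L1/L2 = -/BCHDEF/- → run B
t=18: L0/L1/L2 = -/BCHDEF/- → run B
t=19: L0/L1/L2 = -/BCHDEF/- → run B
t=20: L0/L1/L2 = -/CHDEF/B → run C
t=21: L0/L1/L2 = -/HDEF/B → run H
t=22: L0/L1/L2 = -/HDEF/B → run H
t=23: L0/L1/L2 = -/HDEF/B → run H
t=24: L0/L1/L2 = -/DEF/B → run D
t=25: L0/L1/L2 = -/DEF/B → run D
t=26: L0/L1/L2 = -/EF/B → run E
t=27: L0/L1/L2 = -/EF/B → run E
t=28: L0/L1/L2 = -/EF/B → run E
t=29: L0/L1/L2 = -/EF/B → run E
t=30: L0/L1/L2 = -/F/B → run F
t=31: L0/L1/L2 = -/F/B → run F
t=32: L0/L1/L2 = -/F/B → run F
t=33: L0/L1/L2 = -/F/B → run F
t=34: L0/L1/L2 = -/-/B → run B
t=35: L0/L1/L2 = -/-/B → run B
t=36: (idle)
t=37: (idle)
t=38: (idle)
t=39: (idle)
t=40: (idle)
t=41: (idle)

running at tick 15 = A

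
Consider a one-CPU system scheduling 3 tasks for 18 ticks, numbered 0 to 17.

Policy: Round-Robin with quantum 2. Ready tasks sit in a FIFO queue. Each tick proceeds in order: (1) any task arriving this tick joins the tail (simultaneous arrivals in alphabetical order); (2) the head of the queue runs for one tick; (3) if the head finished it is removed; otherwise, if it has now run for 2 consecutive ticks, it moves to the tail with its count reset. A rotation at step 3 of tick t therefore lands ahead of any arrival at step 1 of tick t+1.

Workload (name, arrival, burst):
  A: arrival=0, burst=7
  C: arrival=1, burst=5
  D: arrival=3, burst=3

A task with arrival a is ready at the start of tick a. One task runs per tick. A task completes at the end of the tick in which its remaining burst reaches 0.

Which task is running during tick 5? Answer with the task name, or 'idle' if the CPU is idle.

running at tick 5 = A

t=0: queue=[A] q_used=0 → run A
t=1: queue=[A,C] q_used=1 → run A
t=2: queue=[C,A] q_used=0 → run C
t=3: queue=[C,A,D] q_used=1 → run C
t=4: queue=[A,D,C] q_used=0 → run A
t=5: queue=[A,D,C] q_used=1 → run A
t=6: queue=[D,C,A] q_used=0 → run D
t=7: queue=[D,C,A] q_used=1 → run D
t=8: queue=[C,A,D] q_used=0 → run C
t=9: queue=[C,A,D] q_used=1 → run C
t=10: queue=[A,D,C] q_used=0 → run A
t=11: queue=[A,D,C] q_used=1 → run A
t=12: queue=[D,C,A] q_used=0 → run D
t=13: queue=[C,A] q_used=0 → run C
t=14: queue=[A] q_used=0 → run A
t=15: (idle)
t=16: (idle)
t=17: (idle)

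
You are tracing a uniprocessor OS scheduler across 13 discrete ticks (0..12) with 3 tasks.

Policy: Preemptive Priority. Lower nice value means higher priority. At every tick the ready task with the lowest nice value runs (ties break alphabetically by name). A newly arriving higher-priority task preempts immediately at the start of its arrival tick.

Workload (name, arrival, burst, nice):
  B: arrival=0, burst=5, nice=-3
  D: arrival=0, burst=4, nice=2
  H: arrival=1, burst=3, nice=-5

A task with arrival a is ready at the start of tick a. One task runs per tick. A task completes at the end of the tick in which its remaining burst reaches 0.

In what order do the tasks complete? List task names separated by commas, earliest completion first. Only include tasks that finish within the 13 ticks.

completion order = H, B, D

t=0: ready={B,D} → run B
t=1: ready={B,D,H} → run H
t=2: ready={B,D,H} → run H
t=3: ready={B,D,H} → run H
t=4: ready={B,D} → run B
t=5: ready={B,D} → run B
t=6: ready={B,D} → run B
t=7: ready={B,D} → run B
t=8: ready={D} → run D
t=9: ready={D} → run D
t=10: ready={D} → run D
t=11: ready={D} → run D
t=12: (idle)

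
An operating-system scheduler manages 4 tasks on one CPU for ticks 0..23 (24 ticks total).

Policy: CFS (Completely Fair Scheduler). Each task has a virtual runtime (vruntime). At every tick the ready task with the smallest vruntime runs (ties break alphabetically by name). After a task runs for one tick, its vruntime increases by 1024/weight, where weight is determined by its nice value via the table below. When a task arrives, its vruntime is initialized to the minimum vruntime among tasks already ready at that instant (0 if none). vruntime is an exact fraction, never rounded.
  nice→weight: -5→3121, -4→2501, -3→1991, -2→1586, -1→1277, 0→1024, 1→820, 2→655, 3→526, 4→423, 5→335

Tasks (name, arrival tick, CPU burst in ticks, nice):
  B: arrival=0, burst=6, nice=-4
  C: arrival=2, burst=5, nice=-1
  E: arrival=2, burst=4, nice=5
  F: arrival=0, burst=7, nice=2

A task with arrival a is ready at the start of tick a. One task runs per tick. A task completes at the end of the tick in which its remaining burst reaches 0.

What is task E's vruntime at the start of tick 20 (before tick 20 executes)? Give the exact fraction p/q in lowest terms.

t=0: vr[B=0 F=0] → run B
t=1: vr[B=1024/2501 F=0] → run F
t=2: vr[B=1024/2501 C=1024/2501 E=1024/2501 F=1024/655] → run B
t=3: vr[B=2048/2501 C=1024/2501 E=1024/2501 F=1024/655] → run C
t=4: vr[B=2048/2501 C=3868672/3193777 E=1024/2501 F=1024/655] → run E
t=5: vr[B=2048/2501 C=3868672/3193777 E=2904064/837835 F=1024/655] → run B
t=6: vr[B=3072/2501 C=3868672/3193777 E=2904064/837835 F=1024/655] → run C
t=7: vr[B=3072/2501 C=6429696/3193777 E=2904064/837835 F=1024/655] → run B
t=8: vr[B=4096/2501 C=6429696/3193777 E=2904064/837835 F=1024/655] → run F
t=9: vr[B=4096/2501 C=6429696/3193777 E=2904064/837835 F=2048/655] → run B
t=10: vr[B=5120/2501 C=6429696/3193777 E=2904064/837835 F=2048/655] → run C
t=11: vr[B=5120/2501 C=8990720/3193777 E=2904064/837835 F=2048/655] → run B
t=12: vr[C=8990720/3193777 E=2904064/837835 F=2048/655] → run C
t=13: vr[C=11551744/3193777 E=2904064/837835 F=2048/655] → run F
t=14: vr[C=11551744/3193777 E=2904064/837835 F=3072/655] → run E
t=15: vr[C=11551744/3193777 E=5465088/837835 F=3072/655] → run C
t=16: vr[E=5465088/837835 F=3072/655] → run F
t=17: vr[E=5465088/837835 F=4096/655] → run F
t=18: vr[E=5465088/837835 F=1024/131] → run E
t=19: vr[E=8026112/837835 F=1024/131] → run F
t=20: vr[E=8026112/837835 F=6144/655] → run F
t=21: vr[E=8026112/837835] → run E
t=22: (idle)
t=23: (idle)

vruntime(E, start of tick 20) = 8026112/837835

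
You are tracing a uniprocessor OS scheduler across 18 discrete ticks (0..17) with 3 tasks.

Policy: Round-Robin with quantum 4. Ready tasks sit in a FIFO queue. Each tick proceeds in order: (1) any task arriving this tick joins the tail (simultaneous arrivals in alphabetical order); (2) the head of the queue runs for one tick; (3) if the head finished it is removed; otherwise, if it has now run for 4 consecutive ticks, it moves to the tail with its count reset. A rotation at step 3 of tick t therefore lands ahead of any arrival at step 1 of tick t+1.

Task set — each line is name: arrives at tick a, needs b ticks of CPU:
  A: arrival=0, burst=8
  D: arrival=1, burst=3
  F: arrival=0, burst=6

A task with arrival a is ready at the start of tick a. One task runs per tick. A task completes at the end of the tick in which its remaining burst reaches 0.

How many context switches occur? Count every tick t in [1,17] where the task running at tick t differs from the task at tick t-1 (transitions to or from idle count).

t=0: queue=[A,F] q_used=0 → run A
t=1: queue=[A,F,D] q_used=1 → run A
t=2: queue=[A,F,D] q_used=2 → run A
t=3: queue=[A,F,D] q_used=3 → run A
t=4: queue=[F,D,A] q_used=0 → run F
t=5: queue=[F,D,A] q_used=1 → run F
t=6: queue=[F,D,A] q_used=2 → run F
t=7: queue=[F,D,A] q_used=3 → run F
t=8: queue=[D,A,F] q_used=0 → run D
t=9: queue=[D,A,F] q_used=1 → run D
t=10: queue=[D,A,F] q_used=2 → run D
t=11: queue=[A,F] q_used=0 → run A
t=12: queue=[A,F] q_used=1 → run A
t=13: queue=[A,F] q_used=2 → run A
t=14: queue=[A,F] q_used=3 → run A
t=15: queue=[F] q_used=0 → run F
t=16: queue=[F] q_used=1 → run F
t=17: (idle)

context switches = 5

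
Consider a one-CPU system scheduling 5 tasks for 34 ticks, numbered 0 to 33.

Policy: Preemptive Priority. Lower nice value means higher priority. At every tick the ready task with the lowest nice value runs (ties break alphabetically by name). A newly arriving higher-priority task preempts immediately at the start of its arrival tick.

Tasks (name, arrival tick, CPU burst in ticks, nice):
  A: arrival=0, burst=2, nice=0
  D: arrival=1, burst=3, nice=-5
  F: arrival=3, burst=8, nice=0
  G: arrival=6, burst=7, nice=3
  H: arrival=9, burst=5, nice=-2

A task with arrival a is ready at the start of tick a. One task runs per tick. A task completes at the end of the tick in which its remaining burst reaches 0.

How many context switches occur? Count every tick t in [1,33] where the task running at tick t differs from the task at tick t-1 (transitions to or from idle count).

t=0: ready={A} → run A
t=1: ready={A,D} → run D
t=2: ready={A,D} → run D
t=3: ready={A,D,F} → run D
t=4: ready={A,F} → run A
t=5: ready={F} → run F
t=6: ready={F,G} → run F
t=7: ready={F,G} → run F
t=8: ready={F,G} → run F
t=9: ready={F,G,H} → run H
t=10: ready={F,G,H} → run H
t=11: ready={F,G,H} → run H
t=12: ready={F,G,H} → run H
t=13: ready={F,G,H} → run H
t=14: ready={F,G} → run F
t=15: ready={F,G} → run F
t=16: ready={F,G} → run F
t=17: ready={F,G} → run F
t=18: ready={G} → run G
t=19: ready={G} → run G
t=20: ready={G} → run G
t=21: ready={G} → run G
t=22: ready={G} → run G
t=23: ready={G} → run G
t=24: ready={G} → run G
t=25: (idle)
t=26: (idle)
t=27: (idle)
t=28: (idle)
t=29: (idle)
t=30: (idle)
t=31: (idle)
t=32: (idle)
t=33: (idle)

context switches = 7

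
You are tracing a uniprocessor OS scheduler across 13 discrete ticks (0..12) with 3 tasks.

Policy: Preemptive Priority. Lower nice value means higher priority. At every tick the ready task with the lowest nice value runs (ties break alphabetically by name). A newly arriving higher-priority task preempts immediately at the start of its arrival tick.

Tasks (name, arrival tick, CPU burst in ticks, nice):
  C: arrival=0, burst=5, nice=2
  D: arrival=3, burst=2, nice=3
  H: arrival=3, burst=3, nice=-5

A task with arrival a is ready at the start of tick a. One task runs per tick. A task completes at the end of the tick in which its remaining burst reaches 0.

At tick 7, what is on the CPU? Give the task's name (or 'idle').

running at tick 7 = C

t=0: ready={C} → run C
t=1: ready={C} → run C
t=2: ready={C} → run C
t=3: ready={C,D,H} → run H
t=4: ready={C,D,H} → run H
t=5: ready={C,D,H} → run H
t=6: ready={C,D} → run C
t=7: ready={C,D} → run C
t=8: ready={D} → run D
t=9: ready={D} → run D
t=10: (idle)
t=11: (idle)
t=12: (idle)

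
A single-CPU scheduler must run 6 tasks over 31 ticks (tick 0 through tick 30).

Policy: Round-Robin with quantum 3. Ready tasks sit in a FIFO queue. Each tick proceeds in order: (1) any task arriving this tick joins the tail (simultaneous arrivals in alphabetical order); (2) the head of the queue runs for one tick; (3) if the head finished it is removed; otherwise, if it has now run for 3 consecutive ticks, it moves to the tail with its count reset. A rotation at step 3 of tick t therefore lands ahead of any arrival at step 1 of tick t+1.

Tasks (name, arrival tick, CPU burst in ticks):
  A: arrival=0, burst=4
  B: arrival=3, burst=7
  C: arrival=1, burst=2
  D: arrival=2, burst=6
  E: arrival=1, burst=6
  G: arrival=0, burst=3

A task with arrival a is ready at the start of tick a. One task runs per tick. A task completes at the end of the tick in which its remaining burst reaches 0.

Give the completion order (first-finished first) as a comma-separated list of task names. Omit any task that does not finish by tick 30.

t=0: queue=[A,G] q_used=0 → run A
t=1: queue=[A,G,C,E] q_used=1 → run A
t=2: queue=[A,G,C,E,D] q_used=2 → run A
t=3: queue=[G,C,E,D,A,B] q_used=0 → run G
t=4: queue=[G,C,E,D,A,B] q_used=1 → run G
t=5: queue=[G,C,E,D,A,B] q_used=2 → run G
t=6: queue=[C,E,D,A,B] q_used=0 → run C
t=7: queue=[C,E,D,A,B] q_used=1 → run C
t=8: queue=[E,D,A,B] q_used=0 → run E
t=9: queue=[E,D,A,B] q_used=1 → run E
t=10: queue=[E,D,A,B] q_used=2 → run E
t=11: queue=[D,A,B,E] q_used=0 → run D
t=12: queue=[D,A,B,E] q_used=1 → run D
t=13: queue=[D,A,B,E] q_used=2 → run D
t=14: queue=[A,B,E,D] q_used=0 → run A
t=15: queue=[B,E,D] q_used=0 → run B
t=16: queue=[B,E,D] q_used=1 → run B
t=17: queue=[B,E,D] q_used=2 → run B
t=18: queue=[E,D,B] q_used=0 → run E
t=19: queue=[E,D,B] q_used=1 → run E
t=20: queue=[E,D,B] q_used=2 → run E
t=21: queue=[D,B] q_used=0 → run D
t=22: queue=[D,B] q_used=1 → run D
t=23: queue=[D,B] q_used=2 → run D
t=24: queue=[B] q_used=0 → run B
t=25: queue=[B] q_used=1 → run B
t=26: queue=[B] q_used=2 → run B
t=27: queue=[B] q_used=0 → run B
t=28: (idle)
t=29: (idle)
t=30: (idle)

completion order = G, C, A, E, D, B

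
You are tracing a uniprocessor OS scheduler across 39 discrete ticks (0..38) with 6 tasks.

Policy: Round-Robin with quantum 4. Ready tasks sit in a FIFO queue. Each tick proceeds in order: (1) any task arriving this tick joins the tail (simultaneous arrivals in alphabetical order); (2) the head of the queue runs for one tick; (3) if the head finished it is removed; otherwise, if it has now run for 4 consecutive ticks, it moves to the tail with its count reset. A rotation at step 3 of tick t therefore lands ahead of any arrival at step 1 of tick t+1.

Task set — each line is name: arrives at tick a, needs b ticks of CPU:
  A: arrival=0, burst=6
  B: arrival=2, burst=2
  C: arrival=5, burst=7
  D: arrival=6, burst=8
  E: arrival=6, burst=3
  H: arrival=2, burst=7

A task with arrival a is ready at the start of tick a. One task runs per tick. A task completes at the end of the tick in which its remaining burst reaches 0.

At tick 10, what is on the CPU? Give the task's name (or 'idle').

running at tick 10 = A

t=0: queue=[A] q_used=0 → run A
t=1: queue=[A] q_used=1 → run A
t=2: queue=[A,B,H] q_used=2 → run A
t=3: queue=[A,B,H] q_used=3 → run A
t=4: queue=[B,H,A] q_used=0 → run B
t=5: queue=[B,H,A,C] q_used=1 → run B
t=6: queue=[H,A,C,D,E] q_used=0 → run H
t=7: queue=[H,A,C,D,E] q_used=1 → run H
t=8: queue=[H,A,C,D,E] q_used=2 → run H
t=9: queue=[H,A,C,D,E] q_used=3 → run H
t=10: queue=[A,C,D,E,H] q_used=0 → run A
t=11: queue=[A,C,D,E,H] q_used=1 → run A
t=12: queue=[C,D,E,H] q_used=0 → run C
t=13: queue=[C,D,E,H] q_used=1 → run C
t=14: queue=[C,D,E,H] q_used=2 → run C
t=15: queue=[C,D,E,H] q_used=3 → run C
t=16: queue=[D,E,H,C] q_used=0 → run D
t=17: queue=[D,E,H,C] q_used=1 → run D
t=18: queue=[D,E,H,C] q_used=2 → run D
t=19: queue=[D,E,H,C] q_used=3 → run D
t=20: queue=[E,H,C,D] q_used=0 → run E
t=21: queue=[E,H,C,D] q_used=1 → run E
t=22: queue=[E,H,C,D] q_used=2 → run E
t=23: queue=[H,C,D] q_used=0 → run H
t=24: queue=[H,C,D] q_used=1 → run H
t=25: queue=[H,C,D] q_used=2 → run H
t=26: queue=[C,D] q_used=0 → run C
t=27: queue=[C,D] q_used=1 → run C
t=28: queue=[C,D] q_used=2 → run C
t=29: queue=[D] q_used=0 → run D
t=30: queue=[D] q_used=1 → run D
t=31: queue=[D] q_used=2 → run D
t=32: queue=[D] q_used=3 → run D
t=33: (idle)
t=34: (idle)
t=35: (idle)
t=36: (idle)
t=37: (idle)
t=38: (idle)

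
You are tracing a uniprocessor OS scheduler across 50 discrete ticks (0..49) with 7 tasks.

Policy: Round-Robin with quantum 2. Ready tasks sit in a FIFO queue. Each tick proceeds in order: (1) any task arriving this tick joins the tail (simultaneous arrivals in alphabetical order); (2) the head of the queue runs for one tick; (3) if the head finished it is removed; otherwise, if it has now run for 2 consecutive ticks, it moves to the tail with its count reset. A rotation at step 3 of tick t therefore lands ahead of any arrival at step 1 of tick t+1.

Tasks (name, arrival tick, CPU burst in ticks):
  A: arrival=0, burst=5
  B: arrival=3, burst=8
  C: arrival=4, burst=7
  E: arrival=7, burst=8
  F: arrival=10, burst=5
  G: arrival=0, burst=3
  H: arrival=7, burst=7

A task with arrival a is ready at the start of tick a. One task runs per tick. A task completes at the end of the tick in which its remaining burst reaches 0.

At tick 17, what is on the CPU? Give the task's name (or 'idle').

t=0: queue=[A,G] q_used=0 → run A
t=1: queue=[A,G] q_used=1 → run A
t=2: queue=[G,A] q_used=0 → run G
t=3: queue=[G,A,B] q_used=1 → run G
t=4: queue=[A,B,G,C] q_used=0 → run A
t=5: queue=[A,B,G,C] q_used=1 → run A
t=6: queue=[B,G,C,A] q_used=0 → run B
t=7: queue=[B,G,C,A,E,H] q_used=1 → run B
t=8: queue=[G,C,A,E,H,B] q_used=0 → run G
t=9: queue=[C,A,E,H,B] q_used=0 → run C
t=10: queue=[C,A,E,H,B,F] q_used=1 → run C
t=11: queue=[A,E,H,B,F,C] q_used=0 → run A
t=12: queue=[E,H,B,F,C] q_used=0 → run E
t=13: queue=[E,H,B,F,C] q_used=1 → run E
t=14: queue=[H,B,F,C,E] q_used=0 → run H
t=15: queue=[H,B,F,C,E] q_used=1 → run H
t=16: queue=[B,F,C,E,H] q_used=0 → run B
t=17: queue=[B,F,C,E,H] q_used=1 → run B
t=18: queue=[F,C,E,H,B] q_used=0 → run F
t=19: queue=[F,C,E,H,B] q_used=1 → run F
t=20: queue=[C,E,H,B,F] q_used=0 → run C
t=21: queue=[C,E,H,B,F] q_used=1 → run C
t=22: queue=[E,H,B,F,C] q_used=0 → run E
t=23: queue=[E,H,B,F,C] q_used=1 → run E
t=24: queue=[H,B,F,C,E] q_used=0 → run H
t=25: queue=[H,B,F,C,E] q_used=1 → run H
t=26: queue=[B,F,C,E,H] q_used=0 → run B
t=27: queue=[B,F,C,E,H] q_used=1 → run B
t=28: queue=[F,C,E,H,B] q_used=0 → run F
t=29: queue=[F,C,E,H,B] q_used=1 → run F
t=30: queue=[C,E,H,B,F] q_used=0 → run C
t=31: queue=[C,E,H,B,F] q_used=1 → run C
t=32: queue=[E,H,B,F,C] q_used=0 → run E
t=33: queue=[E,H,B,F,C] q_used=1 → run E
t=34: queue=[H,B,F,C,E] q_used=0 → run H
t=35: queue=[H,B,F,C,E] q_used=1 → run H
t=36: queue=[B,F,C,E,H] q_used=0 → run B
t=37: queue=[B,F,C,E,H] q_used=1 → run B
t=38: queue=[F,C,E,H] q_used=0 → run F
t=39: queue=[C,E,H] q_used=0 → run C
t=40: queue=[E,H] q_used=0 → run E
t=41: queue=[E,H] q_used=1 → run E
t=42: queue=[H] q_used=0 → run H
t=43: (idle)
t=44: (idle)
t=45: (idle)
t=46: (idle)
t=47: (idle)
t=48: (idle)
t=49: (idle)

running at tick 17 = B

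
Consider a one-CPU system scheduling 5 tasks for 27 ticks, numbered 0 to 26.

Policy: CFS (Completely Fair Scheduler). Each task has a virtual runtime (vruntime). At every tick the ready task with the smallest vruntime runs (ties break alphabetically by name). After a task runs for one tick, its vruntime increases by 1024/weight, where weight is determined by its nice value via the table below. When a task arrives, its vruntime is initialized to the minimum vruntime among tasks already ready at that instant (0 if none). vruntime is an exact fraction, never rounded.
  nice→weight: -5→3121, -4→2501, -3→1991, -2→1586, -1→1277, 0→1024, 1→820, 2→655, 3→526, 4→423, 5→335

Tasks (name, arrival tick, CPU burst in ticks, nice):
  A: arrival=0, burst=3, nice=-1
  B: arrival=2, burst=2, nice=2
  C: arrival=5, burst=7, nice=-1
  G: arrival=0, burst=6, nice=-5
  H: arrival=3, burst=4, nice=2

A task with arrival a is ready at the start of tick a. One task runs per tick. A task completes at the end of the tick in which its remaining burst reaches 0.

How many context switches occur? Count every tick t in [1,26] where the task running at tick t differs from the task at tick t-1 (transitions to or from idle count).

t=0: vr[A=0 G=0] → run A
t=1: vr[A=1024/1277 G=0] → run G
t=2: vr[A=1024/1277 B=1024/3121 G=1024/3121] → run B
t=3: vr[A=1024/1277 B=3866624/2044255 G=1024/3121 H=1024/3121] → run G
t=4: vr[A=1024/1277 B=3866624/2044255 G=2048/3121 H=1024/3121] → run H
t=5: vr[A=1024/1277 B=3866624/2044255 C=2048/3121 G=2048/3121 H=3866624/2044255] → run C
t=6: vr[A=1024/1277 B=3866624/2044255 C=5811200/3985517 G=2048/3121 H=3866624/2044255] → run G
t=7: vr[A=1024/1277 B=3866624/2044255 C=5811200/3985517 G=3072/3121 H=3866624/2044255] → run A
t=8: vr[A=2048/1277 B=3866624/2044255 C=5811200/3985517 G=3072/3121 H=3866624/2044255] → run G
t=9: vr[A=2048/1277 B=3866624/2044255 C=5811200/3985517 G=4096/3121 H=3866624/2044255] → run G
t=10: vr[A=2048/1277 B=3866624/2044255 C=5811200/3985517 G=5120/3121 H=3866624/2044255] → run C
t=11: vr[A=2048/1277 B=3866624/2044255 C=9007104/3985517 G=5120/3121 H=3866624/2044255] → run A
t=12: vr[B=3866624/2044255 C=9007104/3985517 G=5120/3121 H=3866624/2044255] → run G
t=13: vr[B=3866624/2044255 C=9007104/3985517 H=3866624/2044255] → run B
t=14: vr[C=9007104/3985517 H=3866624/2044255] → run H
t=15: vr[C=9007104/3985517 H=7062528/2044255] → run C
t=16: vr[C=12203008/3985517 H=7062528/2044255] → run C
t=17: vr[C=15398912/3985517 H=7062528/2044255] → run H
t=18: vr[C=15398912/3985517 H=10258432/2044255] → run C
t=19: vr[C=18594816/3985517 H=10258432/2044255] → run C
t=20: vr[C=21790720/3985517 H=10258432/2044255] → run H
t=21: vr[C=21790720/3985517] → run C
t=22: (idle)
t=23: (idle)
t=24: (idle)
t=25: (idle)
t=26: (idle)

context switches = 19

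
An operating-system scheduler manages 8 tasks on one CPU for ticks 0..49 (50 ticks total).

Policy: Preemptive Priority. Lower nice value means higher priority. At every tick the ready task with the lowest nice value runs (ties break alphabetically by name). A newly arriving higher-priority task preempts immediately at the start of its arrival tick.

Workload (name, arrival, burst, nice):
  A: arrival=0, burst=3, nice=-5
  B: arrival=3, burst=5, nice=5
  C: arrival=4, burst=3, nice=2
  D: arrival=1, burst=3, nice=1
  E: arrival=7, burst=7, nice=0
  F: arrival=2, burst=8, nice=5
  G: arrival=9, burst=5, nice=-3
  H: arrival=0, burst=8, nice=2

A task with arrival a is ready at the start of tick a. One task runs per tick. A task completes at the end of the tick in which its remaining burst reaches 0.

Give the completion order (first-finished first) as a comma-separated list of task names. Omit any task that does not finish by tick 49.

t=0: ready={A,H} → run A
t=1: ready={A,D,H} → run A
t=2: ready={A,D,F,H} → run A
t=3: ready={B,D,F,H} → run D
t=4: ready={B,C,D,F,H} → run D
t=5: ready={B,C,D,F,H} → run D
t=6: ready={B,C,F,H} → run C
t=7: ready={B,C,E,F,H} → run E
t=8: ready={B,C,E,F,H} → run E
t=9: ready={B,C,E,F,G,H} → run G
t=10: ready={B,C,E,F,G,H} → run G
t=11: ready={B,C,E,F,G,H} → run G
t=12: ready={B,C,E,F,G,H} → run G
t=13: ready={B,C,E,F,G,H} → run G
t=14: ready={B,C,E,F,H} → run E
t=15: ready={B,C,E,F,H} → run E
t=16: ready={B,C,E,F,H} → run E
t=17: ready={B,C,E,F,H} → run E
t=18: ready={B,C,E,F,H} → run E
t=19: ready={B,C,F,H} → run C
t=20: ready={B,C,F,H} → run C
t=21: ready={B,F,H} → run H
t=22: ready={B,F,H} → run H
t=23: ready={B,F,H} → run H
t=24: ready={B,F,H} → run H
t=25: ready={B,F,H} → run H
t=26: ready={B,F,H} → run H
t=27: ready={B,F,H} → run H
t=28: ready={B,F,H} → run H
t=29: ready={B,F} → run B
t=30: ready={B,F} → run B
t=31: ready={B,F} → run B
t=32: ready={B,F} → run B
t=33: ready={B,F} → run B
t=34: ready={F} → run F
t=35: ready={F} → run F
t=36: ready={F} → run F
t=37: ready={F} → run F
t=38: ready={F} → run F
t=39: ready={F} → run F
t=40: ready={F} → run F
t=41: ready={F} → run F
t=42: (idle)
t=43: (idle)
t=44: (idle)
t=45: (idle)
t=46: (idle)
t=47: (idle)
t=48: (idle)
t=49: (idle)

completion order = A, D, G, E, C, H, B, F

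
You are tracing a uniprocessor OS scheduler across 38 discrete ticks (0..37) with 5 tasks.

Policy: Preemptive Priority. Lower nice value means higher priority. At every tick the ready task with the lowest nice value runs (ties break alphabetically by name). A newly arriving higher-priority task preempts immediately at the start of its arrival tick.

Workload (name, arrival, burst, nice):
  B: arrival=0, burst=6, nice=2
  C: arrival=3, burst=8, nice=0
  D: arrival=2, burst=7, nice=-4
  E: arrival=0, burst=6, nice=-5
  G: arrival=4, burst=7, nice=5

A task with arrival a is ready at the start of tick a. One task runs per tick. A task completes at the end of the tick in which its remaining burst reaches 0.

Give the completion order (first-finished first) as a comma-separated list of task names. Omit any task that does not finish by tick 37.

t=0: ready={B,E} → run E
t=1: ready={B,E} → run E
t=2: ready={B,D,E} → run E
t=3: ready={B,C,D,E} → run E
t=4: ready={B,C,D,E,G} → run E
t=5: ready={B,C,D,E,G} → run E
t=6: ready={B,C,D,G} → run D
t=7: ready={B,C,D,G} → run D
t=8: ready={B,C,D,G} → run D
t=9: ready={B,C,D,G} → run D
t=10: ready={B,C,D,G} → run D
t=11: ready={B,C,D,G} → run D
t=12: ready={B,C,D,G} → run D
t=13: ready={B,C,G} → run C
t=14: ready={B,C,G} → run C
t=15: ready={B,C,G} → run C
t=16: ready={B,C,G} → run C
t=17: ready={B,C,G} → run C
t=18: ready={B,C,G} → run C
t=19: ready={B,C,G} → run C
t=20: ready={B,C,G} → run C
t=21: ready={B,G} → run B
t=22: ready={B,G} → run B
t=23: ready={B,G} → run B
t=24: ready={B,G} → run B
t=25: ready={B,G} → run B
t=26: ready={B,G} → run B
t=27: ready={G} → run G
t=28: ready={G} → run G
t=29: ready={G} → run G
t=30: ready={G} → run G
t=31: ready={G} → run G
t=32: ready={G} → run G
t=33: ready={G} → run G
t=34: (idle)
t=35: (idle)
t=36: (idle)
t=37: (idle)

completion order = E, D, C, B, G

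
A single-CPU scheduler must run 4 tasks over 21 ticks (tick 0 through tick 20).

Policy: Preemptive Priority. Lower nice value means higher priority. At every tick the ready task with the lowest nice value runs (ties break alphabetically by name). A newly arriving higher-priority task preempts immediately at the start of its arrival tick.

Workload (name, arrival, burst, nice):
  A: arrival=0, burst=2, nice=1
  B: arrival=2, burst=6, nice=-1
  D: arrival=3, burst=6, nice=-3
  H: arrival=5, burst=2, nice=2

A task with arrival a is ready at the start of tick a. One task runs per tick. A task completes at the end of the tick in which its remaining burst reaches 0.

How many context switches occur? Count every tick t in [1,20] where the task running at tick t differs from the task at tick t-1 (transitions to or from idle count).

t=0: ready={A} → run A
t=1: ready={A} → run A
t=2: ready={B} → run B
t=3: ready={B,D} → run D
t=4: ready={B,D} → run D
t=5: ready={B,D,H} → run D
t=6: ready={B,D,H} → run D
t=7: ready={B,D,H} → run D
t=8: ready={B,D,H} → run D
t=9: ready={B,H} → run B
t=10: ready={B,H} → run B
t=11: ready={B,H} → run B
t=12: ready={B,H} → run B
t=13: ready={B,H} → run B
t=14: ready={H} → run H
t=15: ready={H} → run H
t=16: (idle)
t=17: (idle)
t=18: (idle)
t=19: (idle)
t=20: (idle)

context switches = 5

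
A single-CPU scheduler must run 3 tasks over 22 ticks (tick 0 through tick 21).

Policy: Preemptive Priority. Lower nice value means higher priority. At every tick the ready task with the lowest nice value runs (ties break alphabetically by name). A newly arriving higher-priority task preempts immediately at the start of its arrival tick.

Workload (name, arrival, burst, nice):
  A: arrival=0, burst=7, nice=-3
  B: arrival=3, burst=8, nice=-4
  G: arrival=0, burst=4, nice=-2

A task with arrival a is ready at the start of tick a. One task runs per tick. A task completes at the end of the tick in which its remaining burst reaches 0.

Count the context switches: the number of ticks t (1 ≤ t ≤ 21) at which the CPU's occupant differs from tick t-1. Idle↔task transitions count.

context switches = 4

t=0: ready={A,G} → run A
t=1: ready={A,G} → run A
t=2: ready={A,G} → run A
t=3: ready={A,B,G} → run B
t=4: ready={A,B,G} → run B
t=5: ready={A,B,G} → run B
t=6: ready={A,B,G} → run B
t=7: ready={A,B,G} → run B
t=8: ready={A,B,G} → run B
t=9: ready={A,B,G} → run B
t=10: ready={A,B,G} → run B
t=11: ready={A,G} → run A
t=12: ready={A,G} → run A
t=13: ready={A,G} → run A
t=14: ready={A,G} → run A
t=15: ready={G} → run G
t=16: ready={G} → run G
t=17: ready={G} → run G
t=18: ready={G} → run G
t=19: (idle)
t=20: (idle)
t=21: (idle)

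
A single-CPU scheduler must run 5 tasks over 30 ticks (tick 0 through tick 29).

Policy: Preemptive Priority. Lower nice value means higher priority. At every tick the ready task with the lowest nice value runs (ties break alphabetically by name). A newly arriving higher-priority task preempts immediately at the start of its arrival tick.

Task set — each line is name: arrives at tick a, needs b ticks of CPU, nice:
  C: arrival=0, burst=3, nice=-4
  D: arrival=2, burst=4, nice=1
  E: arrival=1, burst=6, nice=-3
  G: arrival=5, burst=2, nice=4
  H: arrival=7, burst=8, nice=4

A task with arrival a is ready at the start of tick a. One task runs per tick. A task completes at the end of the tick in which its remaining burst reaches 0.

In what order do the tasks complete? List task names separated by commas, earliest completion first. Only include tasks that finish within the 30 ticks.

t=0: ready={C} → run C
t=1: ready={C,E} → run C
t=2: ready={C,D,E} → run C
t=3: ready={D,E} → run E
t=4: ready={D,E} → run E
t=5: ready={D,E,G} → run E
t=6: ready={D,E,G} → run E
t=7: ready={D,E,G,H} → run E
t=8: ready={D,E,G,H} → run E
t=9: ready={D,G,H} → run D
t=10: ready={D,G,H} → run D
t=11: ready={D,G,H} → run D
t=12: ready={D,G,H} → run D
t=13: ready={G,H} → run G
t=14: ready={G,H} → run G
t=15: ready={H} → run H
t=16: ready={H} → run H
t=17: ready={H} → run H
t=18: ready={H} → run H
t=19: ready={H} → run H
t=20: ready={H} → run H
t=21: ready={H} → run H
t=22: ready={H} → run H
t=23: (idle)
t=24: (idle)
t=25: (idle)
t=26: (idle)
t=27: (idle)
t=28: (idle)
t=29: (idle)

completion order = C, E, D, G, H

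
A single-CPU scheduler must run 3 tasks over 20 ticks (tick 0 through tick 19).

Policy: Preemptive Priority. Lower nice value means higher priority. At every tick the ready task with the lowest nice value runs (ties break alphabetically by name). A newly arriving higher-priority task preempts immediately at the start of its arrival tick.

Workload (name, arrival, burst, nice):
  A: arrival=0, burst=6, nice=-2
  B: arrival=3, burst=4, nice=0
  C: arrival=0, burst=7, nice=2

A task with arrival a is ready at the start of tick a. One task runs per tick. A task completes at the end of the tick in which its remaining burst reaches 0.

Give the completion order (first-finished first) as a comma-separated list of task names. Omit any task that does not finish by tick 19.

completion order = A, B, C

t=0: ready={A,C} → run A
t=1: ready={A,C} → run A
t=2: ready={A,C} → run A
t=3: ready={A,B,C} → run A
t=4: ready={A,B,C} → run A
t=5: ready={A,B,C} → run A
t=6: ready={B,C} → run B
t=7: ready={B,C} → run B
t=8: ready={B,C} → run B
t=9: ready={B,C} → run B
t=10: ready={C} → run C
t=11: ready={C} → run C
t=12: ready={C} → run C
t=13: ready={C} → run C
t=14: ready={C} → run C
t=15: ready={C} → run C
t=16: ready={C} → run C
t=17: (idle)
t=18: (idle)
t=19: (idle)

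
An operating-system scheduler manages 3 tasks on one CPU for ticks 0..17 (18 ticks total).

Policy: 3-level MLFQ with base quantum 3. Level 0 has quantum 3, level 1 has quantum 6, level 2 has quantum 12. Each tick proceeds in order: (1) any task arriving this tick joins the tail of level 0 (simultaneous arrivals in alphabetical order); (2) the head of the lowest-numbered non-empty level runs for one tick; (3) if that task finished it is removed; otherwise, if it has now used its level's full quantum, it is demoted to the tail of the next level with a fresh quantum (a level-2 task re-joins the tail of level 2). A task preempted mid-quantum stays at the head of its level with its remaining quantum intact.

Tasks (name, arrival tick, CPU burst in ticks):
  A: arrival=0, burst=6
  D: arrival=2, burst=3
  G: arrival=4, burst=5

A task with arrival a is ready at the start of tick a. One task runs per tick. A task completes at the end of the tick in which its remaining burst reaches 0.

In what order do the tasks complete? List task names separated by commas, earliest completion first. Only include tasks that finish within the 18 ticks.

completion order = D, A, G

t=0: L0/L1/L2 = A/-/- → run A
t=1: L0/L1/L2 = A/-/- → run A
t=2: L0/L1/L2 = AD/-/- → run A
t=3: L0/L1/L2 = D/A/- → run D
t=4: L0/L1/L2 = DG/A/- → run D
t=5: L0/L1/L2 = DG/A/- → run D
t=6: L0/L1/L2 = G/A/- → run G
t=7: L0/L1/L2 = G/A/- → run G
t=8: L0/L1/L2 = G/A/- → run G
t=9: L0/L1/L2 = -/AG/- → run A
t=10: L0/L1/L2 = -/AG/- → run A
t=11: L0/L1/L2 = -/AG/- → run A
t=12: L0/L1/L2 = -/G/- → run G
t=13: L0/L1/L2 = -/G/- → run G
t=14: (idle)
t=15: (idle)
t=16: (idle)
t=17: (idle)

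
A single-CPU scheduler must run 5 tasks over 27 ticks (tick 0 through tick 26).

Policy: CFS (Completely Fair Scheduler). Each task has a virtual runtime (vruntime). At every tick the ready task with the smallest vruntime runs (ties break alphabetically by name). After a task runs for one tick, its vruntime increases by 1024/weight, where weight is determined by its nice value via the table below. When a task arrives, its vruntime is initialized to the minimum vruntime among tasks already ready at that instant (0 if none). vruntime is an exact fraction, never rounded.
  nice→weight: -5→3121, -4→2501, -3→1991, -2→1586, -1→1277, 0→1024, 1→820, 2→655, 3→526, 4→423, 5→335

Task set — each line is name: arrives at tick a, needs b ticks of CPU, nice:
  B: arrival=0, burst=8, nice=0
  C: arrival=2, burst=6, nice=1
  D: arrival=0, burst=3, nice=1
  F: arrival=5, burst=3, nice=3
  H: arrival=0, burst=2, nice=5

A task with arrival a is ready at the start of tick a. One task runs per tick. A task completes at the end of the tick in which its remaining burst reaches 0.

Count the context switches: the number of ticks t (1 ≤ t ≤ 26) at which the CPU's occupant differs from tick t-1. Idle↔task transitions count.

context switches = 22

t=0: vr[B=0 D=0 H=0] → run B
t=1: vr[B=1 D=0 H=0] → run D
t=2: vr[B=1 C=0 D=256/205 H=0] → run C
t=3: vr[B=1 C=256/205 D=256/205 H=0] → run H
t=4: vr[B=1 C=256/205 D=256/205 H=1024/335] → run B
t=5: vr[B=2 C=256/205 D=256/205 F=256/205 H=1024/335] → run C
t=6: vr[B=2 C=512/205 D=256/205 F=256/205 H=1024/335] → run D
t=7: vr[B=2 C=512/205 D=512/205 F=256/205 H=1024/335] → run F
t=8: vr[B=2 C=512/205 D=512/205 F=172288/53915 H=1024/335] → run B
t=9: vr[B=3 C=512/205 D=512/205 F=172288/53915 H=1024/335] → run C
t=10: vr[B=3 C=768/205 D=512/205 F=172288/53915 H=1024/335] → run D
t=11: vr[B=3 C=768/205 F=172288/53915 H=1024/335] → run B
t=12: vr[B=4 C=768/205 F=172288/53915 H=1024/335] → run H
t=13: vr[B=4 C=768/205 F=172288/53915] → run F
t=14: vr[B=4 C=768/205 F=277248/53915] → run C
t=15: vr[B=4 C=1024/205 F=277248/53915] → run B
t=16: vr[B=5 C=1024/205 F=277248/53915] → run C
t=17: vr[B=5 C=256/41 F=277248/53915] → run B
t=18: vr[B=6 C=256/41 F=277248/53915] → run F
t=19: vr[B=6 C=256/41] → run B
t=20: vr[B=7 C=256/41] → run C
t=21: vr[B=7] → run B
t=22: (idle)
t=23: (idle)
t=24: (idle)
t=25: (idle)
t=26: (idle)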